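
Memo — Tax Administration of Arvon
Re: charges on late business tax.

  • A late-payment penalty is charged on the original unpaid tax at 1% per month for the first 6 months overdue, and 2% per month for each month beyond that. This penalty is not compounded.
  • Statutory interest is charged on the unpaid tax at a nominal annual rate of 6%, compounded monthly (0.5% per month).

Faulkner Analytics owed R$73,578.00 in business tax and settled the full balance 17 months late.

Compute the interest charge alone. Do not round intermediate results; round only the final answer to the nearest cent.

R$6,510.66

Interest: R$73,578.00 × ((1 + 0.005)^17 − 1) = R$73,578.00 × 0.0884865… = R$6,510.6602…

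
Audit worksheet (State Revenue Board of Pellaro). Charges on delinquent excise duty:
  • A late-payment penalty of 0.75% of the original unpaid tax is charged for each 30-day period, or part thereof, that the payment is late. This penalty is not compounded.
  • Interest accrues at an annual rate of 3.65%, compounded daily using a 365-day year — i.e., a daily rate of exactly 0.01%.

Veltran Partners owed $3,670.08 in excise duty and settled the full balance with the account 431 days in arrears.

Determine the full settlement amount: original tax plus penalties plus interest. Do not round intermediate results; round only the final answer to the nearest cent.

$4,244.59

Penalty periods: ⌈431/30⌉ = 15; penalty = 15 × 0.75% × $3,670.08 = $412.88…
Interest: $3,670.08 × ((1 + 0.0001)^431 − 1) = $3,670.08 × 0.04404004… = $161.6305…
Total = $3,670.08 + $412.8840 + $161.6305… = $4,244.59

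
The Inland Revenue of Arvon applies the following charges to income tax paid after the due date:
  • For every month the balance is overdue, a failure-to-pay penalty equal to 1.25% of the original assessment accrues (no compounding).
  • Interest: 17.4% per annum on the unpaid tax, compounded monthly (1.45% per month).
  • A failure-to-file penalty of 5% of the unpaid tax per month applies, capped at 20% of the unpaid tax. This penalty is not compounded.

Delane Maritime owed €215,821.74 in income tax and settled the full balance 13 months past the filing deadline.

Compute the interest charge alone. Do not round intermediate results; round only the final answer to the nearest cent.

€44,416.95

Interest: €215,821.74 × ((1 + 0.0145)^13 − 1) = €215,821.74 × 0.2058039… = €44,416.9460…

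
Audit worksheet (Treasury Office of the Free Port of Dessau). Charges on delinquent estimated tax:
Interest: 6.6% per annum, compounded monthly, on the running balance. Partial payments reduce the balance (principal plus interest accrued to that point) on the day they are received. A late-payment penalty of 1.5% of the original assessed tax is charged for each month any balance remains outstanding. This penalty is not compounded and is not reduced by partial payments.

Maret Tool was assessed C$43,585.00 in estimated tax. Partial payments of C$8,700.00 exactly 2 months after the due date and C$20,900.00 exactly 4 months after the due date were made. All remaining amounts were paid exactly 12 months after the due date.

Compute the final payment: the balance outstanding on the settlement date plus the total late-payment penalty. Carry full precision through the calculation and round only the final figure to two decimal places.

Monthly rate = 6.6% ÷ 12 = 0.55%
Balance at month 2: C$43,585.0000 × (1 + 0.0055)^2 = C$44,065.7534…
After C$8,700.00 payment: C$44,065.7534… − C$8,700.00 = C$35,365.7534…
Balance at month 4: C$35,365.7534… × (1 + 0.0055)^2 = C$35,755.8465…
After C$20,900.00 payment: C$35,755.8465… − C$20,900.00 = C$14,855.8465…
Balance at month 12: C$14,855.8465… × (1 + 0.0055)^8 = C$15,522.2261…
Penalty: 12 × 1.5% × C$43,585.00 = C$7,845.30
Final settlement = outstanding balance + penalty = C$15,522.2261… + C$7,845.30 = C$23,367.53

C$23,367.53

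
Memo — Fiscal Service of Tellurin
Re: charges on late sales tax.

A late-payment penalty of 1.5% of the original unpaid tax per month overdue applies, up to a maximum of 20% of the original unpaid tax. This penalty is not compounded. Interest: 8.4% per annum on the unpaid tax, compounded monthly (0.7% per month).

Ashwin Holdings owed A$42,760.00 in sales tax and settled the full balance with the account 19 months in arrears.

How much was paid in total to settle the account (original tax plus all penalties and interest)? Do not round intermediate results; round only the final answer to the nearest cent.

Penalty (uncapped): 19 × 1.5% × A$42,760.00 = A$12,186.60; cap = 20% × A$42,760.00 = A$8,552.00 → penalty = A$8,552.00
Interest: A$42,760.00 × ((1 + 0.007)^19 − 1) = A$42,760.00 × 0.1417209… = A$6,059.9845…
Total = A$42,760.00 + A$8,552.0000 + A$6,059.9845… = A$57,371.98

A$57,371.98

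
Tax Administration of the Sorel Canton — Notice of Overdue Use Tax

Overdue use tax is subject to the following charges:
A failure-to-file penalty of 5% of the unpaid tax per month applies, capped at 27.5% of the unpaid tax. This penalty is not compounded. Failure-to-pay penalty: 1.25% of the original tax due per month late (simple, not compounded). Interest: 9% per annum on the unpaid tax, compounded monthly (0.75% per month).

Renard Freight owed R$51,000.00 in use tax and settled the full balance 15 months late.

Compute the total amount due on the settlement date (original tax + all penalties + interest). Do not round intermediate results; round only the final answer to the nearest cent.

R$80,636.23

Failure-to-file: 15 × 5% × R$51,000.00 = R$38,250.00, capped at 27.5% × R$51,000.00 = R$14,025.00
Failure-to-pay penalty = 1.25% × R$51,000.00 × 15 mo = R$9,562.50
Interest: R$51,000.00 × ((1 + 0.0075)^15 − 1) = R$51,000.00 × 0.1186026… = R$6,048.7323…
Total = R$51,000.00 + R$23,587.5000 + R$6,048.7323… = R$80,636.23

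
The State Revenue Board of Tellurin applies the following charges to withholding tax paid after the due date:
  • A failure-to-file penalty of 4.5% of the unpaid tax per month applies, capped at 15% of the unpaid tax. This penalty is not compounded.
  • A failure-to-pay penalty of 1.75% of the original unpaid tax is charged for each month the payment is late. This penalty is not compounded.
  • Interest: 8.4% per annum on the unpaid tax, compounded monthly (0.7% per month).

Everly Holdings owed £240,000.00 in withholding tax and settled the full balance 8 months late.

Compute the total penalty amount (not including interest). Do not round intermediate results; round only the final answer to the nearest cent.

£69,600.00

Failure-to-file: 8 × 4.5% × £240,000.00 = £86,400.00, capped at 15% × £240,000.00 = £36,000.00
Failure-to-pay penalty: 8 × 1.75% × £240,000.00 = £33,600.00
Total penalty = £36,000.00 + £33,600.00 = £69,600.00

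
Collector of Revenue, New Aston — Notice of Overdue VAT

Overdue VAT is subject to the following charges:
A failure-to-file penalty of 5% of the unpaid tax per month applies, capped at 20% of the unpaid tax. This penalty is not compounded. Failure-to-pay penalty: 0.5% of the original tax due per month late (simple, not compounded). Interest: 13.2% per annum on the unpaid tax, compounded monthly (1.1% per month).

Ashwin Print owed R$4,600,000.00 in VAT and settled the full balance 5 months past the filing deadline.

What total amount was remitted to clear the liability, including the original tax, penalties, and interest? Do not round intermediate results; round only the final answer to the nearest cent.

R$5,893,627.56

Failure-to-file: 5 × 5% × R$4,600,000.00 = R$1,150,000.00, capped at 20% × R$4,600,000.00 = R$920,000.00
Failure-to-pay penalty: 5 × 0.5% × R$4,600,000.00 = R$115,000.00
Interest: R$4,600,000.00 × ((1 + 0.011)^5 − 1) = R$4,600,000.00 × 0.0562234… = R$258,627.5635…
Total = R$4,600,000.00 + R$1,035,000.0000 + R$258,627.5635… = R$5,893,627.56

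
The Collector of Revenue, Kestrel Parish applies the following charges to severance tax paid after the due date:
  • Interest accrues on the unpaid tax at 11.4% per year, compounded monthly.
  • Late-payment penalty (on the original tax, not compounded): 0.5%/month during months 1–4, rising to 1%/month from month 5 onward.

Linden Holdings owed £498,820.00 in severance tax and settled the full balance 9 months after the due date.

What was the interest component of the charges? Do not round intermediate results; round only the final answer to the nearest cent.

£44,306.22

Interest (11.4%/yr ÷ 12 = 0.95%/month): £498,820.00 × ((1 + 0.0095)^9 − 1) = £44,306.2178…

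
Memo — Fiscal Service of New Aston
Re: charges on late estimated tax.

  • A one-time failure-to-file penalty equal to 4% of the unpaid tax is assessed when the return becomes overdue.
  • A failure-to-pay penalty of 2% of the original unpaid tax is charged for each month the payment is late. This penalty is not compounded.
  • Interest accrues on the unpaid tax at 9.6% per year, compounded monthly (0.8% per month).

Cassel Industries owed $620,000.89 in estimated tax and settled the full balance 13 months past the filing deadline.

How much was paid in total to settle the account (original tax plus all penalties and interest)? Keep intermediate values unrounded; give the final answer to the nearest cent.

Failure-to-file penalty: 4% × $620,000.89 = $24,800.04…
Failure-to-pay penalty = 2% × $620,000.89 × 13 mo = $161,200.23…
Interest: $620,000.89 × ((1 + 0.008)^13 − 1) = $620,000.89 × 0.1091414… = $67,667.7672…
Total = $620,000.89 + $186,000.2670 + $67,667.7672… = $873,668.92

$873,668.92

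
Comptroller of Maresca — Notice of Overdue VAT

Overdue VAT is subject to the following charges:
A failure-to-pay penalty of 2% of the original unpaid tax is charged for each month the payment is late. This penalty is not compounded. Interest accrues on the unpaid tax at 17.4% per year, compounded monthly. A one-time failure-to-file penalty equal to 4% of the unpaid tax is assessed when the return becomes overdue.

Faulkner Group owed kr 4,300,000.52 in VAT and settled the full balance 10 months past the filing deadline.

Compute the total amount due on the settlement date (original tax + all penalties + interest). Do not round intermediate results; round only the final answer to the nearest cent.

Failure-to-file penalty: 4% × kr 4,300,000.52 = kr 172,000.02…
Failure-to-pay penalty = 2% × kr 4,300,000.52 × 10 mo = kr 860,000.10…
Interest (17.4%/yr ÷ 12 = 1.45%/month): kr 4,300,000.52 × ((1 + 0.0145)^10 − 1) = kr 665,797.1662…
Total = kr 4,300,000.52 + kr 1,032,000.1248 + kr 665,797.1662… = kr 5,997,797.81

kr 5,997,797.81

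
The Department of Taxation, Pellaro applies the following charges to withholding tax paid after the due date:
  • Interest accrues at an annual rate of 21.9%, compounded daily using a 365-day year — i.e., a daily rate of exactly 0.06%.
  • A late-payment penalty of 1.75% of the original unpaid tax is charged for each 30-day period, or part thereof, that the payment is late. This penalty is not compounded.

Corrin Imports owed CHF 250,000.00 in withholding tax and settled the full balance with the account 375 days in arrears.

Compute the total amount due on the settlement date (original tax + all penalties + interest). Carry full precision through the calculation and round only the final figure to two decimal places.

CHF 369,934.56

Penalty periods: ⌈375/30⌉ = 13; penalty = 13 × 1.75% × CHF 250,000.00 = CHF 56,875.00
Interest: CHF 250,000.00 × ((1 + 0.0006)^375 − 1) = CHF 250,000.00 × 0.25223822… = CHF 63,059.5553…
Total = CHF 250,000.00 + CHF 56,875.0000 + CHF 63,059.5553… = CHF 369,934.56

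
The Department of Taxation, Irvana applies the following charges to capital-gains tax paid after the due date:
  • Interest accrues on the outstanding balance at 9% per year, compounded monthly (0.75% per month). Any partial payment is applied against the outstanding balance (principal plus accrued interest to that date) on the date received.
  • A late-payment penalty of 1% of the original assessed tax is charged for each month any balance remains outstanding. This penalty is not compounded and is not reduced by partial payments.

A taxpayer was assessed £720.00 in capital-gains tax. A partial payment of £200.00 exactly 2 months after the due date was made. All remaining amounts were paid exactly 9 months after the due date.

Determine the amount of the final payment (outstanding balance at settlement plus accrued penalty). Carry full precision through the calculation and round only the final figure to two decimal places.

£624.14

Balance at month 2: £720.0000 × (1 + 0.0075)^2 = £730.8405
After £200.00 payment: £730.8405 − £200.00 = £530.8405
Balance at month 9: £530.8405 × (1 + 0.0075)^7 = £559.3446…
Penalty: 9 × 1% × £720.00 = £64.80
Final settlement = outstanding balance + penalty = £559.3446… + £64.80 = £624.14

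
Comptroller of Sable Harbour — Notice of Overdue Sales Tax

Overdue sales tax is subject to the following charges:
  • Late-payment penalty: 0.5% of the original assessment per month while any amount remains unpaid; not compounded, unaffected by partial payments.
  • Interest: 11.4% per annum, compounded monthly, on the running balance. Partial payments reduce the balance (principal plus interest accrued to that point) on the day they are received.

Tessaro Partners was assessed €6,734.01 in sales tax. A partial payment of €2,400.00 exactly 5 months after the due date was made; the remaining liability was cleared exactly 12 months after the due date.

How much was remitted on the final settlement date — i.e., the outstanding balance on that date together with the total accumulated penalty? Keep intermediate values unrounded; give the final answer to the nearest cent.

Monthly rate = 11.4% ÷ 12 = 0.95%
Balance at month 5: €6,734.0100 × (1 + 0.0095)^5 = €7,060.0109…
After €2,400.00 payment: €7,060.0109… − €2,400.00 = €4,660.0109…
Balance at month 12: €4,660.0109… × (1 + 0.0095)^7 = €4,978.8747…
Penalty: 12 × 0.5% × €6,734.01 = €404.04…
Final settlement = outstanding balance + penalty = €4,978.8747… + €404.04… = €5,382.92

€5,382.92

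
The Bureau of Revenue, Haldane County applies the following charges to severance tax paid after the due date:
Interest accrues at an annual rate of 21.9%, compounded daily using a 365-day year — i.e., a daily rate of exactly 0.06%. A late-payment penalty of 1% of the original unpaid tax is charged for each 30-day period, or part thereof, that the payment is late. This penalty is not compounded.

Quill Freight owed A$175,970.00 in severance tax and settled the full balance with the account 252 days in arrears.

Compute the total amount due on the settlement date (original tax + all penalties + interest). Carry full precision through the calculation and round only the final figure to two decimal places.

Penalty periods: ⌈252/30⌉ = 9; penalty = 9 × 1% × A$175,970.00 = A$15,837.30
Interest: A$175,970.00 × ((1 + 0.0006)^252 − 1) = A$175,970.00 × 0.16317654… = A$28,714.1755…
Total = A$175,970.00 + A$15,837.3000 + A$28,714.1755… = A$220,521.48

A$220,521.48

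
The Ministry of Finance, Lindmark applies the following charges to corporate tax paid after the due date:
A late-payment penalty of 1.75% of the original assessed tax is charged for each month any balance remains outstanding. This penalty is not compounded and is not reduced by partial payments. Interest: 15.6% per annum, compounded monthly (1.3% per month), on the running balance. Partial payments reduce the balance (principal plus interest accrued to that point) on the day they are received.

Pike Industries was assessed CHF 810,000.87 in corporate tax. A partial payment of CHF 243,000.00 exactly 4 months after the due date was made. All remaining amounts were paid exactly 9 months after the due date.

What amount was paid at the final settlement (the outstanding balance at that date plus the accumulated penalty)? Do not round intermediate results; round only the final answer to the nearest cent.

CHF 778,215.55

Balance at month 4: CHF 810,000.8700 × (1 + 0.013)^4 = CHF 852,949.3975…
After CHF 243,000.00 payment: CHF 852,949.3975… − CHF 243,000.00 = CHF 609,949.3975…
Balance at month 9: CHF 609,949.3975… × (1 + 0.013)^5 = CHF 650,640.4108…
Penalty: 9 × 1.75% × CHF 810,000.87 = CHF 127,575.14…
Final settlement = outstanding balance + penalty = CHF 650,640.4108… + CHF 127,575.14… = CHF 778,215.55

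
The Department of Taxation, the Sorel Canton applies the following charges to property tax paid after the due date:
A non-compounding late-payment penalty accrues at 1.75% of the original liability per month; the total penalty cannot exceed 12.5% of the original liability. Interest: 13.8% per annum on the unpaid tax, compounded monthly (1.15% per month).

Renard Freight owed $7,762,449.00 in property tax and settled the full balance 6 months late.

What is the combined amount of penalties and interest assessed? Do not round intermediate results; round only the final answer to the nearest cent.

Penalty: 6 × 1.75% × $7,762,449.00 = $815,057.15… (below the 12.5% cap of $970,306.13…)
Interest: $7,762,449.00 × ((1 + 0.0115)^6 − 1) = $7,762,449.00 × 0.0710144… = $551,245.8994…
Penalties + interest = $815,057.1450 + $551,245.8994… = $1,366,303.04

$1,366,303.04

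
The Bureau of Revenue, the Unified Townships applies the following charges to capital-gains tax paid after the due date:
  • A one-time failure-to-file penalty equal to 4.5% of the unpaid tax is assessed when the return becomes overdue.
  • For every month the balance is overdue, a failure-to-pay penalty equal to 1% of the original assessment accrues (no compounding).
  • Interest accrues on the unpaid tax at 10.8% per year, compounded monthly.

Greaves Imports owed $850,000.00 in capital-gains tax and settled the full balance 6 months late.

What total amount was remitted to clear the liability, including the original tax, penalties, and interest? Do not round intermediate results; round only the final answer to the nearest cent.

$986,195.23

Failure-to-file penalty: 4.5% × $850,000.00 = $38,250.00
Failure-to-pay penalty: 6 × 1% × $850,000.00 = $51,000.00
Interest (10.8%/yr ÷ 12 = 0.9%/month): $850,000.00 × ((1 + 0.009)^6 − 1) = $46,945.2270…
Total = $850,000.00 + $89,250.0000 + $46,945.2270… = $986,195.23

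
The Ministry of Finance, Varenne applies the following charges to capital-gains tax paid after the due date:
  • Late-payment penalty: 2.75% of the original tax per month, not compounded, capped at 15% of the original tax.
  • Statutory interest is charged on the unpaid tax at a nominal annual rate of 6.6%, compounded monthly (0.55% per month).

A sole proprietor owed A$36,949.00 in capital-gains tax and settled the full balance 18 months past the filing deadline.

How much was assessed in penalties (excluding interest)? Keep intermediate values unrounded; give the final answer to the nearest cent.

Penalty (uncapped): 18 × 2.75% × A$36,949.00 = A$18,289.76…; cap = 15% × A$36,949.00 = A$5,542.35 → penalty = A$5,542.35

A$5,542.35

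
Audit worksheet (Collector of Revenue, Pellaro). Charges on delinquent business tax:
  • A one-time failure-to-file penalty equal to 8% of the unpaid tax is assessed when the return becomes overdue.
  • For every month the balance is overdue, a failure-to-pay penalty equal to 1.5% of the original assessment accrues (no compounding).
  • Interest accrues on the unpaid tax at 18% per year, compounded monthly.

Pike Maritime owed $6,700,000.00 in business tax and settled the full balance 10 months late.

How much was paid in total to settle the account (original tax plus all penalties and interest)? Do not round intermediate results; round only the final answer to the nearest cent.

Failure-to-file penalty: 8% × $6,700,000.00 = $536,000.00
Failure-to-pay penalty: 10 × 1.5% × $6,700,000.00 = $1,005,000.00
Interest (18%/yr ÷ 12 = 1.5%/month): $6,700,000.00 × ((1 + 0.015)^10 − 1) = $1,075,623.5277…
Total = $6,700,000.00 + $1,541,000.0000 + $1,075,623.5277… = $9,316,623.53

$9,316,623.53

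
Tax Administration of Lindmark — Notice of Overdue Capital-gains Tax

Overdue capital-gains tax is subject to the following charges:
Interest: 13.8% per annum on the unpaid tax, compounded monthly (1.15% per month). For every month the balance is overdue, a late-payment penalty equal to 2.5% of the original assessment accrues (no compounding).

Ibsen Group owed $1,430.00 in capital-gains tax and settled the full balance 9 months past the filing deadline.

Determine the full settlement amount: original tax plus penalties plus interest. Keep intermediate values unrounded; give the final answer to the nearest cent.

$1,906.75

Late-payment penalty = 2.5% × $1,430.00 × 9 mo = $321.75
Interest: $1,430.00 × ((1 + 0.0115)^9 − 1) = $1,430.00 × 0.1083910… = $154.9991…
Total = $1,430.00 + $321.7500 + $154.9991… = $1,906.75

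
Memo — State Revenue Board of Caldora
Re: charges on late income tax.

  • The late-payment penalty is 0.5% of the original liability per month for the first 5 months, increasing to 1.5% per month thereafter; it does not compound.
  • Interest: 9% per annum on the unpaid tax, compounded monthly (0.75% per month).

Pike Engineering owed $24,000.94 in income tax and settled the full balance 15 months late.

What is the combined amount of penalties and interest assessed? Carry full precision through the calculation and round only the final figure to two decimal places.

Penalty, months 1–5: 5 × 0.5% × $24,000.94 = $600.02…
Penalty, months 6–15: 10 × 1.5% × $24,000.94 = $3,600.14…
Interest: $24,000.94 × ((1 + 0.0075)^15 − 1) = $24,000.94 × 0.1186026… = $2,846.5737…
Penalties + interest = $4,200.1645 + $2,846.5737… = $7,046.74

$7,046.74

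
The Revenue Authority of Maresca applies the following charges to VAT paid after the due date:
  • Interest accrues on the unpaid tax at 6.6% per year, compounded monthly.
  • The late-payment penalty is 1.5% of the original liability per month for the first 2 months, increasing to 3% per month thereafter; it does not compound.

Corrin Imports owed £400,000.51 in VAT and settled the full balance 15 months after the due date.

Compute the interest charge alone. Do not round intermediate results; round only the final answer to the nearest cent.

Interest (6.6%/yr ÷ 12 = 0.55%/month): £400,000.51 × ((1 + 0.0055)^15 − 1) = £34,301.3297…

£34,301.33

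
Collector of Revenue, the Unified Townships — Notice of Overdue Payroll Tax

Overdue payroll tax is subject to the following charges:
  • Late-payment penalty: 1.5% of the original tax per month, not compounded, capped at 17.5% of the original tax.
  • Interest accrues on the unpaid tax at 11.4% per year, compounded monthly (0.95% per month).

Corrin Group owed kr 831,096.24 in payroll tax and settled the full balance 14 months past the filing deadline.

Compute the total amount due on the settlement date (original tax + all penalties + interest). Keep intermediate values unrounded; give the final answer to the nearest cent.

Penalty (uncapped): 14 × 1.5% × kr 831,096.24 = kr 174,530.21…; cap = 17.5% × kr 831,096.24 = kr 145,441.84… → penalty = kr 145,441.84…
Interest: kr 831,096.24 × ((1 + 0.0095)^14 − 1) = kr 831,096.24 × 0.1415331… = kr 117,627.6645…
Total = kr 831,096.24 + kr 145,441.8420 + kr 117,627.6645… = kr 1,094,165.75

kr 1,094,165.75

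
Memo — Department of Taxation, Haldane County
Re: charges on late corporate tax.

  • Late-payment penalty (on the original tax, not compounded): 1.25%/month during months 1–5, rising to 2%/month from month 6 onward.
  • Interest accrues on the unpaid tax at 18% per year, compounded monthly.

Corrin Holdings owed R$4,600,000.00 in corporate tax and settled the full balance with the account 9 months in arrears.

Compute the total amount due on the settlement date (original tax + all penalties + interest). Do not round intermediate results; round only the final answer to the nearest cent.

Penalty, months 1–5: 5 × 1.25% × R$4,600,000.00 = R$287,500.00
Penalty, months 6–9: 4 × 2% × R$4,600,000.00 = R$368,000.00
Interest (18%/yr ÷ 12 = 1.5%/month): R$4,600,000.00 × ((1 + 0.015)^9 − 1) = R$659,593.8868…
Total = R$4,600,000.00 + R$655,500.0000 + R$659,593.8868… = R$5,915,093.89

R$5,915,093.89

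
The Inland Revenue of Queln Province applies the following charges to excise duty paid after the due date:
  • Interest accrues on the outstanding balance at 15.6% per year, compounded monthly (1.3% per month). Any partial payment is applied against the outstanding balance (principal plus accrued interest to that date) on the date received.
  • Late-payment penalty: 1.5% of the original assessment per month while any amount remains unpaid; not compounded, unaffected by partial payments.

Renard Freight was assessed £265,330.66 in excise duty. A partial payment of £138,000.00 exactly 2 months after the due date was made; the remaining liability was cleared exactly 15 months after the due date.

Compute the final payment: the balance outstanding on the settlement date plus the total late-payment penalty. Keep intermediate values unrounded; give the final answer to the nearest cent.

Balance at month 2: £265,330.6600 × (1 + 0.013)^2 = £272,274.0980…
After £138,000.00 payment: £272,274.0980… − £138,000.00 = £134,274.0980…
Balance at month 15: £134,274.0980… × (1 + 0.013)^13 = £158,823.5991…
Penalty: 15 × 1.5% × £265,330.66 = £59,699.40…
Final settlement = outstanding balance + penalty = £158,823.5991… + £59,699.40… = £218,523.00

£218,523.00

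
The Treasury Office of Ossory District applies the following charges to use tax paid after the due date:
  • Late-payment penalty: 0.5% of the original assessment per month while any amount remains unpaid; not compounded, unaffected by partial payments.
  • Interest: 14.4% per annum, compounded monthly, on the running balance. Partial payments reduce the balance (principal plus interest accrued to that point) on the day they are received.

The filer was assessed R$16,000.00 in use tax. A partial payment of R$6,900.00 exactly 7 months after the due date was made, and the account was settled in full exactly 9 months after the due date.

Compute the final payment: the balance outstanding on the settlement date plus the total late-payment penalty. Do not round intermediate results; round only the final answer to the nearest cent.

Monthly rate = 14.4% ÷ 12 = 1.2%
Balance at month 7: R$16,000.0000 × (1 + 0.012)^7 = R$17,393.3634…
After R$6,900.00 payment: R$17,393.3634… − R$6,900.00 = R$10,493.3634…
Balance at month 9: R$10,493.3634… × (1 + 0.012)^2 = R$10,746.7151…
Penalty: 9 × 0.5% × R$16,000.00 = R$720.00
Final settlement = outstanding balance + penalty = R$10,746.7151… + R$720.00 = R$11,466.72

R$11,466.72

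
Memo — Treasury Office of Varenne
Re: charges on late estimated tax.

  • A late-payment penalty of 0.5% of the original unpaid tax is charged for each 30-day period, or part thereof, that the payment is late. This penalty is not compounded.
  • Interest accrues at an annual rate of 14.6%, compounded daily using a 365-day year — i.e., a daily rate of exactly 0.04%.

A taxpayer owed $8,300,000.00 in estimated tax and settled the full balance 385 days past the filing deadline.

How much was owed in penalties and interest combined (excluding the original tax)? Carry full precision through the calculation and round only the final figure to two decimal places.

$1,921,076.24

Penalty periods: ⌈385/30⌉ = 13; penalty = 13 × 0.5% × $8,300,000.00 = $539,500.00
Interest: $8,300,000.00 × ((1 + 0.0004)^385 − 1) = $8,300,000.00 × 0.16645497… = $1,381,576.2426…
Penalties + interest = $539,500.0000 + $1,381,576.2426… = $1,921,076.24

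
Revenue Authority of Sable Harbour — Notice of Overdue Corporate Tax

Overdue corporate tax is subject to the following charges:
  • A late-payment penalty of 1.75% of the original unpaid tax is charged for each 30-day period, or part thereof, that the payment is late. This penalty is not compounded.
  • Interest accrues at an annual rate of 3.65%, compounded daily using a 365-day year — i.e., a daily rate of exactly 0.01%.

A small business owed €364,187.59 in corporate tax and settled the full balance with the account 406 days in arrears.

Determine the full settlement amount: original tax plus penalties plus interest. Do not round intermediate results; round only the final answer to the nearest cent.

Penalty periods: ⌈406/30⌉ = 14; penalty = 14 × 1.75% × €364,187.59 = €89,225.96…
Interest: €364,187.59 × ((1 + 0.0001)^406 − 1) = €364,187.59 × 0.04143333… = €15,089.5061…
Total = €364,187.59 + €89,225.9596… + €15,089.5061… = €468,503.06

€468,503.06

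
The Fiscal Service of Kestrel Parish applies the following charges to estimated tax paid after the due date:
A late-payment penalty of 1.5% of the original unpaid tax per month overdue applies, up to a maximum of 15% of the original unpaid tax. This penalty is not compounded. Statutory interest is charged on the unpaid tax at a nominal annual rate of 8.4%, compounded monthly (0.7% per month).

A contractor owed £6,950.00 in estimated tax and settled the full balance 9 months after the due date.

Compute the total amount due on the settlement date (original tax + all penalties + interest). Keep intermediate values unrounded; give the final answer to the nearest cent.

£8,338.56

Penalty: 9 × 1.5% × £6,950.00 = £938.25 (below the 15% cap of £1,042.50)
Interest: £6,950.00 × ((1 + 0.007)^9 − 1) = £6,950.00 × 0.0647931… = £450.3122…
Total = £6,950.00 + £938.2500 + £450.3122… = £8,338.56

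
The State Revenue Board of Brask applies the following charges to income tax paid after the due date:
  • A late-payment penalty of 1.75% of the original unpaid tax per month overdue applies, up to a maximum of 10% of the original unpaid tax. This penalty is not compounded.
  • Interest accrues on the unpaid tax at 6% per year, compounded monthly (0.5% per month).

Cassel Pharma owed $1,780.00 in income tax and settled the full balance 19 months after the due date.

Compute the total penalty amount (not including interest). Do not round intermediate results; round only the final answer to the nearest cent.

Penalty (uncapped): 19 × 1.75% × $1,780.00 = $591.85; cap = 10% × $1,780.00 = $178.00 → penalty = $178.00

$178.00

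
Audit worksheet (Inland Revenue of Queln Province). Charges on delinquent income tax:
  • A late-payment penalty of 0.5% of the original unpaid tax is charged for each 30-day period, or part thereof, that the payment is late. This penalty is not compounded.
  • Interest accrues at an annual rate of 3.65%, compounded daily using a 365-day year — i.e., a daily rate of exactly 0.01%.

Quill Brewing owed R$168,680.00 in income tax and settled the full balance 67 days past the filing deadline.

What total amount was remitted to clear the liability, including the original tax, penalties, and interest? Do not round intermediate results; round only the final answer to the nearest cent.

Penalty periods: ⌈67/30⌉ = 3; penalty = 3 × 0.5% × R$168,680.00 = R$2,530.20
Interest: R$168,680.00 × ((1 + 0.0001)^67 − 1) = R$168,680.00 × 0.00672216… = R$1,133.8936…
Total = R$168,680.00 + R$2,530.2000 + R$1,133.8936… = R$172,344.09

R$172,344.09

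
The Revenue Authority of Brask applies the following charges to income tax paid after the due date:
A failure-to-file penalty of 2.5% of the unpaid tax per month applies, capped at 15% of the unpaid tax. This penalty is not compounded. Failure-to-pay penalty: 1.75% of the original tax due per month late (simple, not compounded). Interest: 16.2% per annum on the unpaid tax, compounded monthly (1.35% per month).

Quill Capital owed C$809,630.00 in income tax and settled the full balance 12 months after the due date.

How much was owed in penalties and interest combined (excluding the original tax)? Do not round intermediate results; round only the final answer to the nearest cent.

Failure-to-file: 12 × 2.5% × C$809,630.00 = C$242,889.00, capped at 15% × C$809,630.00 = C$121,444.50
Failure-to-pay penalty = 1.75% × C$809,630.00 × 12 mo = C$170,022.30
Interest: C$809,630.00 × ((1 + 0.0135)^12 − 1) = C$809,630.00 × 0.1745866… = C$141,350.5366…
Penalties + interest = C$291,466.8000 + C$141,350.5366… = C$432,817.34

C$432,817.34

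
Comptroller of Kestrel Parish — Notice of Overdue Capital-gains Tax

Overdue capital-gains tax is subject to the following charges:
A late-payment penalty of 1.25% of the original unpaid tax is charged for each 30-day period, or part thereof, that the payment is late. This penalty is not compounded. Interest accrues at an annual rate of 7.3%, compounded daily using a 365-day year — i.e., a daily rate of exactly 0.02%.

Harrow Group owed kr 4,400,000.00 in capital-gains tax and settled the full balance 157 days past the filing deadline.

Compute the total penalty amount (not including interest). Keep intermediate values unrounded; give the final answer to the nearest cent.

Penalty periods: ⌈157/30⌉ = 6; penalty = 6 × 1.25% × kr 4,400,000.00 = kr 330,000.00

kr 330,000.00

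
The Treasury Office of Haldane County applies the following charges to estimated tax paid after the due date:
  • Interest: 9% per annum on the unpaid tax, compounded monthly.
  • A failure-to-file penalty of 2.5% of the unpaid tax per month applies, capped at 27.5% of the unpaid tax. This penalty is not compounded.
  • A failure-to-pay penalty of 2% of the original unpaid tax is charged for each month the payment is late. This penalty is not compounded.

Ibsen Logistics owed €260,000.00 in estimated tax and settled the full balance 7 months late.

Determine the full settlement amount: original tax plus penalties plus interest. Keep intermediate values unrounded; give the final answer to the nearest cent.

Failure-to-file: 7 × 2.5% × €260,000.00 = €45,500.00 (under the 27.5% cap)
Failure-to-pay penalty: 7 × 2% × €260,000.00 = €36,400.00
Interest (9%/yr ÷ 12 = 0.75%/month): €260,000.00 × ((1 + 0.0075)^7 − 1) = €13,960.9930…
Total = €260,000.00 + €81,900.0000 + €13,960.9930… = €355,860.99

€355,860.99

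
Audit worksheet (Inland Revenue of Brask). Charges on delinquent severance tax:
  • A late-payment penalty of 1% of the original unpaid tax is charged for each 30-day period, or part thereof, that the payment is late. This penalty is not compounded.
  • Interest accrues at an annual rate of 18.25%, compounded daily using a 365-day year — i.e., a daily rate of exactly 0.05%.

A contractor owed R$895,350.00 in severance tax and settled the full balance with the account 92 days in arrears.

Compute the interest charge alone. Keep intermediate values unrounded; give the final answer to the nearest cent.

R$42,137.30

Interest: R$895,350.00 × ((1 + 0.0005)^92 − 1) = R$895,350.00 × 0.04706237… = R$42,137.2963…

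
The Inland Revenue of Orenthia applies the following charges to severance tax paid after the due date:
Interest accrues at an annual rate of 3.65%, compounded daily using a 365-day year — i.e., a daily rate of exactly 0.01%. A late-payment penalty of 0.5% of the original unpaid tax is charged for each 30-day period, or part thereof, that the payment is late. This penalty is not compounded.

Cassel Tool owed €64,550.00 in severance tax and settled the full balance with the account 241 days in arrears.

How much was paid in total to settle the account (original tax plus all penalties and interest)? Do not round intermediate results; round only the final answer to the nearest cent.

€69,029.22

Penalty periods: ⌈241/30⌉ = 9; penalty = 9 × 0.5% × €64,550.00 = €2,904.75
Interest: €64,550.00 × ((1 + 0.0001)^241 − 1) = €64,550.00 × 0.02439152… = €1,574.4725…
Total = €64,550.00 + €2,904.7500 + €1,574.4725… = €69,029.22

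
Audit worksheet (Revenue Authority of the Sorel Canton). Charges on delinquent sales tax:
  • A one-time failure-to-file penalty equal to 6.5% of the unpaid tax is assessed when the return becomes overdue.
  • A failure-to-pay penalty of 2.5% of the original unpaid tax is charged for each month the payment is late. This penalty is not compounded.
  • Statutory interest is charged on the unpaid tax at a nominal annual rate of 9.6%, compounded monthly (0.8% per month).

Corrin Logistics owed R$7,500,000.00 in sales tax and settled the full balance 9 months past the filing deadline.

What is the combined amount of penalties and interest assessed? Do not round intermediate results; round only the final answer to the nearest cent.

Failure-to-file penalty: 6.5% × R$7,500,000.00 = R$487,500.00
Failure-to-pay penalty = 2.5% × R$7,500,000.00 × 9 mo = R$1,687,500.00
Interest: R$7,500,000.00 × ((1 + 0.008)^9 − 1) = R$7,500,000.00 × 0.0743475… = R$557,606.4619…
Penalties + interest = R$2,175,000.0000 + R$557,606.4619… = R$2,732,606.46

R$2,732,606.46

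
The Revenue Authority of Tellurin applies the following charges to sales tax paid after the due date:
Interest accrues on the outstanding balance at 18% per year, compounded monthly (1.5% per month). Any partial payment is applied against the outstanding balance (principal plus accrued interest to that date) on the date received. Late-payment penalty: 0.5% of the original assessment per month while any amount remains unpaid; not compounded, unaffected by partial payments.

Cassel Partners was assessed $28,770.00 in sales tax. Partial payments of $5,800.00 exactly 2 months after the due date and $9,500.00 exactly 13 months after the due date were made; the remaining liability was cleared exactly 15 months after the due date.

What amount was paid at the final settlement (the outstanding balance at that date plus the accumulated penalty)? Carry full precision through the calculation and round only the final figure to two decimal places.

Balance at month 2: $28,770.0000 × (1 + 0.015)^2 = $29,639.5733…
After $5,800.00 payment: $29,639.5733… − $5,800.00 = $23,839.5733…
Balance at month 13: $23,839.5733… × (1 + 0.015)^11 = $28,081.8000…
After $9,500.00 payment: $28,081.8000… − $9,500.00 = $18,581.8000…
Balance at month 15: $18,581.8000… × (1 + 0.015)^2 = $19,143.4349…
Penalty: 15 × 0.5% × $28,770.00 = $2,157.75
Final settlement = outstanding balance + penalty = $19,143.4349… + $2,157.75 = $21,301.18

$21,301.18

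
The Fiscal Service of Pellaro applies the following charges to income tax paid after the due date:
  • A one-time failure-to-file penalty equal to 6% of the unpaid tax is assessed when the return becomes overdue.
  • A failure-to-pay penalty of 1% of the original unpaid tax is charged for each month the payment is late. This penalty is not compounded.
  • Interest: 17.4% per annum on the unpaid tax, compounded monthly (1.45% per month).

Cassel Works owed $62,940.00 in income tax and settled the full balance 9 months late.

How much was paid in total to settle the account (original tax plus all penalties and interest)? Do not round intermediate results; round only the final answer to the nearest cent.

Failure-to-file penalty: 6% × $62,940.00 = $3,776.40
Failure-to-pay penalty = 1% × $62,940.00 × 9 mo = $5,664.60
Interest: $62,940.00 × ((1 + 0.0145)^9 − 1) = $62,940.00 × 0.1383307… = $8,706.5365…
Total = $62,940.00 + $9,441.0000 + $8,706.5365… = $81,087.54

$81,087.54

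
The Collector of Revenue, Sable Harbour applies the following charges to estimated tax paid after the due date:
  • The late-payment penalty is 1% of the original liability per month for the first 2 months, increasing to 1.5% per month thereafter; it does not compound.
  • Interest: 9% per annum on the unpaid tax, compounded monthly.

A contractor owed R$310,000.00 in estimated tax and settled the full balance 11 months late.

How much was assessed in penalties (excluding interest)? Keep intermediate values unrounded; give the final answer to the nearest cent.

R$48,050.00

Penalty, months 1–2: 2 × 1% × R$310,000.00 = R$6,200.00
Penalty, months 3–11: 9 × 1.5% × R$310,000.00 = R$41,850.00
Total penalty = R$6,200.00 + R$41,850.00 = R$48,050.00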